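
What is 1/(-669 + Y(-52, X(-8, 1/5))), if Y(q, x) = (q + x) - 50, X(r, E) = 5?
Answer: -1/766 ≈ -0.0013055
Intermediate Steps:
Y(q, x) = -50 + q + x
1/(-669 + Y(-52, X(-8, 1/5))) = 1/(-669 + (-50 - 52 + 5)) = 1/(-669 - 97) = 1/(-766) = -1/766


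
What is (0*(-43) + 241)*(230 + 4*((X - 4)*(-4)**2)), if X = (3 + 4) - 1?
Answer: 86278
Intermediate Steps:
X = 6 (X = 7 - 1 = 6)
(0*(-43) + 241)*(230 + 4*((X - 4)*(-4)**2)) = (0*(-43) + 241)*(230 + 4*((6 - 4)*(-4)**2)) = (0 + 241)*(230 + 4*(2*16)) = 241*(230 + 4*32) = 241*(230 + 128) = 241*358 = 86278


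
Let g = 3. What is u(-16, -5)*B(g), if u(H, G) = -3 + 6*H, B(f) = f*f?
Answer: -891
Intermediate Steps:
B(f) = f**2
u(-16, -5)*B(g) = (-3 + 6*(-16))*3**2 = (-3 - 96)*9 = -99*9 = -891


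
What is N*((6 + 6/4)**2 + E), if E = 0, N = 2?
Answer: 225/2 ≈ 112.50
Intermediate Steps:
N*((6 + 6/4)**2 + E) = 2*((6 + 6/4)**2 + 0) = 2*((6 + 6*(1/4))**2 + 0) = 2*((6 + 3/2)**2 + 0) = 2*((15/2)**2 + 0) = 2*(225/4 + 0) = 2*(225/4) = 225/2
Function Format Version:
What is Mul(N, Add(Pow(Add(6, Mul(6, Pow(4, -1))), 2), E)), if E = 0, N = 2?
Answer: Rational(225, 2) ≈ 112.50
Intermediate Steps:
Mul(N, Add(Pow(Add(6, Mul(6, Pow(4, -1))), 2), E)) = Mul(2, Add(Pow(Add(6, Mul(6, Pow(4, -1))), 2), 0)) = Mul(2, Add(Pow(Add(6, Mul(6, Rational(1, 4))), 2), 0)) = Mul(2, Add(Pow(Add(6, Rational(3, 2)), 2), 0)) = Mul(2, Add(Pow(Rational(15, 2), 2), 0)) = Mul(2, Add(Rational(225, 4), 0)) = Mul(2, Rational(225, 4)) = Rational(225, 2)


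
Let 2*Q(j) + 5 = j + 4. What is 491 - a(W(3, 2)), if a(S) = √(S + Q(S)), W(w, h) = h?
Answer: 491 - √10/2 ≈ 489.42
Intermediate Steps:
Q(j) = -½ + j/2 (Q(j) = -5/2 + (j + 4)/2 = -5/2 + (4 + j)/2 = -5/2 + (2 + j/2) = -½ + j/2)
a(S) = √(-½ + 3*S/2) (a(S) = √(S + (-½ + S/2)) = √(-½ + 3*S/2))
491 - a(W(3, 2)) = 491 - √(-2 + 6*2)/2 = 491 - √(-2 + 12)/2 = 491 - √10/2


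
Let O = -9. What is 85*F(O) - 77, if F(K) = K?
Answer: -842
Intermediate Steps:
85*F(O) - 77 = 85*(-9) - 77 = -765 - 77 = -842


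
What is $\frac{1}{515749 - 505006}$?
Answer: $\frac{1}{10743} \approx 9.3084 \cdot 10^{-5}$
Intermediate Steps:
$\frac{1}{515749 - 505006} = \frac{1}{10743}$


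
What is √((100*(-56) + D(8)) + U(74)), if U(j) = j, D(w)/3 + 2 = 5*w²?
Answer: 6*I*√127 ≈ 67.617*I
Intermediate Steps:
D(w) = -6 + 15*w² (D(w) = -6 + 3*(5*w²) = -6 + 15*w²)
√((100*(-56) + D(8)) + U(74)) = √((100*(-56) + (-6 + 15*8²)) + 74) = √((-5600 + (-6 + 15*64)) + 74) = √((-5600 + (-6 + 960)) + 74) = √((-5600 + 954) + 74) = √(-4646 + 74) = √(-4572) = 6*I*√127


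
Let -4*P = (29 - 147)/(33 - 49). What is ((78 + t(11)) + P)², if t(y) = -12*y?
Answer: 3193369/1024 ≈ 3118.5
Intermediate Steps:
P = -59/32 (P = -(29 - 147)/(4*(33 - 49)) = -(-59)/(2*(-16)) = -(-59)*(-1)/(2*16) = -¼*59/8 = -59/32 ≈ -1.8438)
((78 + t(11)) + P)² = ((78 - 12*11) - 59/32)² = ((78 - 132) - 59/32)² = (-54 - 59/32)² = (-1787/32)² = 3193369/1024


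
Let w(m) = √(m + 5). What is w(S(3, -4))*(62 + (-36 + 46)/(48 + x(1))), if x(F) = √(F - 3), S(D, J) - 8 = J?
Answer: 215178/1153 - 15*I*√2/1153 ≈ 186.62 - 0.018398*I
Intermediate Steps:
S(D, J) = 8 + J
x(F) = √(-3 + F)
w(m) = √(5 + m)
w(S(3, -4))*(62 + (-36 + 46)/(48 + x(1))) = √(5 + (8 - 4))*(62 + (-36 + 46)/(48 + √(-3 + 1))) = √(5 + 4)*(62 + 10/(48 + √(-2))) = √9*(62 + 10/(48 + I*√2)) = 3*(62 + 10/(48 + I*√2)) = 186 + 30/(48 + I*√2)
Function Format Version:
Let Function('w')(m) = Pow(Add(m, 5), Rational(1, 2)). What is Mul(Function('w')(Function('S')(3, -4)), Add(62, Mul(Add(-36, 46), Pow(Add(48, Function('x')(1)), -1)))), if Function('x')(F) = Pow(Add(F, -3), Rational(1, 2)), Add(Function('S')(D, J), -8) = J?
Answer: Add(Rational(215178, 1153), Mul(Rational(-15, 1153), I, Pow(2, Rational(1, 2)))) ≈ Add(186.62, Mul(-0.018398, I))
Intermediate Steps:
Function('S')(D, J) = Add(8, J)
Function('x')(F) = Pow(Add(-3, F), Rational(1, 2))
Function('w')(m) = Pow(Add(5, m), Rational(1, 2))
Mul(Function('w')(Function('S')(3, -4)), Add(62, Mul(Add(-36, 46), Pow(Add(48, Function('x')(1)), -1)))) = Mul(Pow(Add(5, Add(8, -4)), Rational(1, 2)), Add(62, Mul(Add(-36, 46), Pow(Add(48, Pow(Add(-3, 1), Rational(1, 2))), -1)))) = Mul(Pow(Add(5, 4), Rational(1, 2)), Add(62, Mul(10, Pow(Add(48, Pow(-2, Rational(1, 2))), -1)))) = Mul(Pow(9, Rational(1, 2)), Add(62, Mul(10, Pow(Add(48, Mul(I, Pow(2, Rational(1, 2)))), -1)))) = Mul(3, Add(62, Mul(10, Pow(Add(48, Mul(I, Pow(2, Rational(1, 2)))), -1)))) = Add(186, Mul(30, Pow(Add(48, Mul(I, Pow(2, Rational(1, 2)))), -1)))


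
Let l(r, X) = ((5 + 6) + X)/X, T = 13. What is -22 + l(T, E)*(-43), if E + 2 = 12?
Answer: -1123/10 ≈ -112.30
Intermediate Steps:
E = 10 (E = -2 + 12 = 10)
l(r, X) = (11 + X)/X
-22 + l(T, E)*(-43) = -22 + ((11 + 10)/10)*(-43) = -22 + ((⅒)*21)*(-43) = -22 + (21/10)*(-43) = -22 - 903/10 = -1123/10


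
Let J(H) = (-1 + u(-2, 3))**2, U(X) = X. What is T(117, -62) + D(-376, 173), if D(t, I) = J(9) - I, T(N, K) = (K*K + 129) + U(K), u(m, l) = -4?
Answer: 3763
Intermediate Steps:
T(N, K) = 129 + K + K**2 (T(N, K) = (K*K + 129) + K = (K**2 + 129) + K = (129 + K**2) + K = 129 + K + K**2)
J(H) = 25 (J(H) = (-1 - 4)**2 = (-5)**2 = 25)
D(t, I) = 25 - I
T(117, -62) + D(-376, 173) = (129 - 62 + (-62)**2) + (25 - 1*173) = (129 - 62 + 3844) + (25 - 173) = 3911 - 148 = 3763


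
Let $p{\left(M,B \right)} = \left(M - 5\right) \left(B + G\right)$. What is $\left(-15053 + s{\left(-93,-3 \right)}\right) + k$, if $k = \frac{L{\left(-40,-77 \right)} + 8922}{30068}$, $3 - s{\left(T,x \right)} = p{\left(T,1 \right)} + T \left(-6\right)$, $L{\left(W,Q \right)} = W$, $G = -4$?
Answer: $- \frac{239066227}{15034} \approx -15902.0$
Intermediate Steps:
$p{\left(M,B \right)} = \left(-5 + M\right) \left(-4 + B\right)$ ($p{\left(M,B \right)} = \left(M - 5\right) \left(B - 4\right) = \left(-5 + M\right) \left(-4 + B\right)$)
$s{\left(T,x \right)} = -12 + 9 T$ ($s{\left(T,x \right)} = 3 - \left(\left(20 - 5 - 4 T + 1 T\right) + T \left(-6\right)\right) = 3 - \left(\left(20 - 5 - 4 T + T\right) - 6 T\right) = 3 - \left(\left(15 - 3 T\right) - 6 T\right) = 3 - \left(15 - 9 T\right) = 3 + \left(-15 + 9 T\right) = -12 + 9 T$)
$k = \frac{4441}{15034}$ ($k = \frac{-40 + 8922}{30068} = 8882 \cdot \frac{1}{30068} = \frac{4441}{15034} \approx 0.2954$)
$\left(-15053 + s{\left(-93,-3 \right)}\right) + k = \left(-15053 + \left(-12 + 9 \left(-93\right)\right)\right) + \frac{4441}{15034} = \left(-15053 - 849\right) + \frac{4441}{15034} = -15902 + \frac{4441}{15034} = - \frac{239066227}{15034}$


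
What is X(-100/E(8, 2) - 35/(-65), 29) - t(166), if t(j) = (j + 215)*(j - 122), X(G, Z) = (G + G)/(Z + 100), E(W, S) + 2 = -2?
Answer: -28112564/1677 ≈ -16764.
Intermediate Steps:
E(W, S) = -4 (E(W, S) = -2 - 2 = -4)
X(G, Z) = 2*G/(100 + Z) (X(G, Z) = (2*G)/(100 + Z) = 2*G/(100 + Z))
t(j) = (-122 + j)*(215 + j) (t(j) = (215 + j)*(-122 + j) = (-122 + j)*(215 + j))
X(-100/E(8, 2) - 35/(-65), 29) - t(166) = 2*(-100/(-4) - 35/(-65))/(100 + 29) - (-26230 + 166² + 93*166) = 2*(-100*(-¼) - 35*(-1/65))/129 - (-26230 + 27556 + 15438) = 2*(25 + 7/13)*(1/129) - 1*16764 = 2*(332/13)*(1/129) - 16764 = 664/1677 - 16764 = -28112564/1677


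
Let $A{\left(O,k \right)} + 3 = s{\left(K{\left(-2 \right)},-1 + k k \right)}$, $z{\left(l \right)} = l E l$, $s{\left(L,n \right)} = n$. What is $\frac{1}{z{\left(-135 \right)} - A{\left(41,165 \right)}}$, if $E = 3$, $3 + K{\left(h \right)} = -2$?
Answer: $\frac{1}{27454} \approx 3.6425 \cdot 10^{-5}$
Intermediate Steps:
$K{\left(h \right)} = -5$ ($K{\left(h \right)} = -3 - 2 = -5$)
$z{\left(l \right)} = 3 l^{2}$ ($z{\left(l \right)} = l 3 l = 3 l l = 3 l^{2}$)
$A{\left(O,k \right)} = -4 + k^{2}$ ($A{\left(O,k \right)} = -3 + \left(-1 + k k\right) = -3 + \left(-1 + k^{2}\right) = -4 + k^{2}$)
$\frac{1}{z{\left(-135 \right)} - A{\left(41,165 \right)}} = \frac{1}{3 \left(-135\right)^{2} - \left(-4 + 165^{2}\right)} = \frac{1}{3 \cdot 18225 - \left(-4 + 27225\right)} = \frac{1}{54675 - 27221} = \frac{1}{27454}$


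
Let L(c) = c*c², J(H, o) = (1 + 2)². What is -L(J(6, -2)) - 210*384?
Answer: -81369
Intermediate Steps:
J(H, o) = 9 (J(H, o) = 3² = 9)
L(c) = c³
-L(J(6, -2)) - 210*384 = -1*9³ - 210*384 = -1*729 - 80640 = -729 - 80640 = -81369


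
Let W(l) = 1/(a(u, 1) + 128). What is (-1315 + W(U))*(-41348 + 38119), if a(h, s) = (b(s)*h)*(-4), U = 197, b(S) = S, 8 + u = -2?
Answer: 713347451/168 ≈ 4.2461e+6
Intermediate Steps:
u = -10 (u = -8 - 2 = -10)
a(h, s) = -4*h*s (a(h, s) = (s*h)*(-4) = (h*s)*(-4) = -4*h*s)
W(l) = 1/168 (W(l) = 1/(-4*(-10)*1 + 128) = 1/(40 + 128) = 1/168)
(-1315 + W(U))*(-41348 + 38119) = (-1315 + 1/168)*(-41348 + 38119) = -220919/168*(-3229) = 713347451/168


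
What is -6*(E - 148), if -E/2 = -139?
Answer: -780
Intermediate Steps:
E = 278 (E = -2*(-139) = 278)
-6*(E - 148) = -6*(278 - 148) = -6*130 = -780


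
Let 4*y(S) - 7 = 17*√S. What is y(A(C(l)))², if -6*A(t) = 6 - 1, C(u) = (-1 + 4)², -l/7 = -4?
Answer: -1151/96 + 119*I*√30/48 ≈ -11.99 + 13.579*I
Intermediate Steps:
l = 28 (l = -7*(-4) = 28)
C(u) = 9 (C(u) = 3² = 9)
A(t) = -⅚ (A(t) = -(6 - 1)/6 = -⅙*5 = -⅚)
y(S) = 7/4 + 17*√S/4 (y(S) = 7/4 + (17*√S)/4 = 7/4 + 17*√S/4)
y(A(C(l)))² = (7/4 + 17*√(-⅚)/4)² = (7/4 + 17*(I*√30/6)/4)² = (7/4 + 17*I*√30/24)²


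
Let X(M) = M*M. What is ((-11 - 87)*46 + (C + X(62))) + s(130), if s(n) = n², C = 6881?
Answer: 23117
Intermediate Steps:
X(M) = M²
((-11 - 87)*46 + (C + X(62))) + s(130) = ((-11 - 87)*46 + (6881 + 62²)) + 130² = (-98*46 + (6881 + 3844)) + 16900 = (-4508 + 10725) + 16900 = 6217 + 16900 = 23117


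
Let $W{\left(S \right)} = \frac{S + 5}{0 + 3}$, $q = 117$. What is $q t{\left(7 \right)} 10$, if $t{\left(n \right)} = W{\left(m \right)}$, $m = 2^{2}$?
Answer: $3510$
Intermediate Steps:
$m = 4$
$W{\left(S \right)} = \frac{5}{3} + \frac{S}{3}$ ($W{\left(S \right)} = \frac{5 + S}{3} = \left(5 + S\right) \frac{1}{3} = \frac{5}{3} + \frac{S}{3}$)
$t{\left(n \right)} = 3$ ($t{\left(n \right)} = \frac{5}{3} + \frac{1}{3} \cdot 4 = \frac{5}{3} + \frac{4}{3} = 3$)
$q t{\left(7 \right)} 10 = 117 \cdot 3 \cdot 10 = 351 \cdot 10 = 3510$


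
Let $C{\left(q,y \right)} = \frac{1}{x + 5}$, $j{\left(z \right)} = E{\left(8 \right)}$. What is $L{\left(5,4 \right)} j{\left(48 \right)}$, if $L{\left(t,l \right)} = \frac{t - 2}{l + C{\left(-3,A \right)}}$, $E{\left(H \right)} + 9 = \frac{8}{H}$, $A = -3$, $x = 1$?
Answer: $- \frac{144}{25} \approx -5.76$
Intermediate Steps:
$E{\left(H \right)} = -9 + \frac{8}{H}$
$j{\left(z \right)} = -8$ ($j{\left(z \right)} = -9 + \frac{8}{8} = -9 + 8 \cdot \frac{1}{8} = -9 + 1 = -8$)
$C{\left(q,y \right)} = \frac{1}{6}$ ($C{\left(q,y \right)} = \frac{1}{1 + 5} = \frac{1}{6}$)
$L{\left(t,l \right)} = \frac{-2 + t}{\frac{1}{6} + l}$ ($L{\left(t,l \right)} = \frac{t - 2}{l + \frac{1}{6}} = \frac{-2 + t}{\frac{1}{6} + l}$)
$L{\left(5,4 \right)} j{\left(48 \right)} = \frac{6 \left(-2 + 5\right)}{1 + 6 \cdot 4} \left(-8\right) = 6 \frac{1}{1 + 24} \cdot 3 \left(-8\right) = 6 \cdot \frac{1}{25} \cdot 3 \left(-8\right) = \frac{18}{25} \left(-8\right) = - \frac{144}{25}$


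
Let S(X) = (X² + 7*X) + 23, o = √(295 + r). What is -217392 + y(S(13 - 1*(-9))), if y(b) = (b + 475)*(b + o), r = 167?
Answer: 533504 + 1136*√462 ≈ 5.5792e+5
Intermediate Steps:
o = √462 (o = √(295 + 167) = √462 ≈ 21.494)
S(X) = 23 + X² + 7*X
y(b) = (475 + b)*(b + √462) (y(b) = (b + 475)*(b + √462) = (475 + b)*(b + √462))
-217392 + y(S(13 - 1*(-9))) = -217392 + ((23 + (13 - 1*(-9))² + 7*(13 - 1*(-9)))² + 475*(23 + (13 - 1*(-9))² + 7*(13 - 1*(-9))) + 475*√462 + (23 + (13 - 1*(-9))² + 7*(13 - 1*(-9)))*√462) = -217392 + ((23 + (13 + 9)² + 7*(13 + 9))² + 475*(23 + (13 + 9)² + 7*(13 + 9)) + 475*√462 + (23 + (13 + 9)² + 7*(13 + 9))*√462) = -217392 + ((23 + 22² + 7*22)² + 475*(23 + 22² + 7*22) + 475*√462 + (23 + 22² + 7*22)*√462) = -217392 + ((23 + 484 + 154)² + 475*(23 + 484 + 154) + 475*√462 + (23 + 484 + 154)*√462) = -217392 + (661² + 475*661 + 475*√462 + 661*√462) = -217392 + (436921 + 313975 + 475*√462 + 661*√462) = -217392 + (750896 + 1136*√462) = 533504 + 1136*√462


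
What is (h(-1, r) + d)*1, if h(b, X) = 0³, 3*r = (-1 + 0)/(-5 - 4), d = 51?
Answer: 51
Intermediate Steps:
r = 1/27 (r = ((-1 + 0)/(-5 - 4))/3 = (-1/(-9))/3 = (-1*(-⅑))/3 = (⅓)*(⅑) = 1/27 ≈ 0.037037)
h(b, X) = 0
(h(-1, r) + d)*1 = (0 + 51)*1 = 51*1 = 51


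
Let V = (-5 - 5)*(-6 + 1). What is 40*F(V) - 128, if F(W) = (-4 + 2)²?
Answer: 32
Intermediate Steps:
V = 50 (V = -10*(-5) = 50)
F(W) = 4 (F(W) = (-2)² = 4)
40*F(V) - 128 = 40*4 - 128 = 160 - 128 = 32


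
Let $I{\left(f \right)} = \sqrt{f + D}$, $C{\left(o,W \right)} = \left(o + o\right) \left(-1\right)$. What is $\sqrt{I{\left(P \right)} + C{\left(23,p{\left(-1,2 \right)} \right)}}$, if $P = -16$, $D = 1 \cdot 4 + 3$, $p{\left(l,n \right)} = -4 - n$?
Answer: $\sqrt{-46 + 3 i} \approx 0.22105 + 6.7859 i$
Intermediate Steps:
$D = 7$ ($D = 4 + 3 = 7$)
$C{\left(o,W \right)} = - 2 o$ ($C{\left(o,W \right)} = 2 o \left(-1\right) = - 2 o$)
$I{\left(f \right)} = \sqrt{7 + f}$ ($I{\left(f \right)} = \sqrt{f + 7} = \sqrt{7 + f}$)
$\sqrt{I{\left(P \right)} + C{\left(23,p{\left(-1,2 \right)} \right)}} = \sqrt{\sqrt{7 - 16} - 46} = \sqrt{\sqrt{-9} - 46} = \sqrt{3 i - 46} = \sqrt{-46 + 3 i}$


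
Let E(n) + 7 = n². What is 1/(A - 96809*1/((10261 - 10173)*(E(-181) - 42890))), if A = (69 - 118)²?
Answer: 891968/2141711977 ≈ 0.00041647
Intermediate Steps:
E(n) = -7 + n²
A = 2401 (A = (-49)² = 2401)
1/(A - 96809*1/((10261 - 10173)*(E(-181) - 42890))) = 1/(2401 - 96809*1/((10261 - 10173)*((-7 + (-181)²) - 42890))) = 1/(2401 - 96809*1/(88*((-7 + 32761) - 42890))) = 1/(2401 - 96809*1/(88*(32754 - 42890))) = 1/(2401 - 96809/((-10136*88))) = 1/(2401 - 96809/(-891968)) = 1/(2401 - 96809*(-1/891968)) = 1/(2401 + 96809/891968) = 1/(2141711977/891968) = 891968/2141711977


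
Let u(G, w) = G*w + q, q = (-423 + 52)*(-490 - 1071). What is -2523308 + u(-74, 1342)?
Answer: -2043485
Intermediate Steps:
q = 579131 (q = -371*(-1561) = 579131)
u(G, w) = 579131 + G*w (u(G, w) = G*w + 579131 = 579131 + G*w)
-2523308 + u(-74, 1342) = -2523308 + (579131 - 74*1342) = -2523308 + (579131 - 99308) = -2523308 + 479823 = -2043485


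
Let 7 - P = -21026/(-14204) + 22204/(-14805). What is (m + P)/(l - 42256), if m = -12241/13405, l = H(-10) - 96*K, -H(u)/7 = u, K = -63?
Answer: -245904612593/1455298116323940 ≈ -0.00016897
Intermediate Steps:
H(u) = -7*u
l = 6118 (l = -7*(-10) - 96*(-63) = 70 + 6048 = 6118)
P = 105437659/15020730 (P = 7 - (-21026/(-14204) + 22204/(-14805)) = 7 - (-21026*(-1/14204) + 22204*(-1/14805)) = 7 - (10513/7102 - 3172/2115) = 7 - 1*(-292549/15020730) = 7 + 292549/15020730 = 105437659/15020730 ≈ 7.0195)
m = -12241/13405 (m = -12241*1/13405 = -12241/13405 ≈ -0.91317)
(m + P)/(l - 42256) = (-12241/13405 + 105437659/15020730)/(6118 - 42256) = (245904612593/40270577130)/(-36138) = (245904612593/40270577130)*(-1/36138) = -245904612593/1455298116323940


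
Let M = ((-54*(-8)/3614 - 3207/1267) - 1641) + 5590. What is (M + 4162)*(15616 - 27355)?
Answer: -2394802656978/25159 ≈ -9.5187e+7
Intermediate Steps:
M = 9035591704/2289469 (M = ((432*(1/3614) - 3207*1/1267) - 1641) + 5590 = ((216/1807 - 3207/1267) - 1641) + 5590 = (-5521377/2289469 - 1641) + 5590 = -3762540006/2289469 + 5590 = 9035591704/2289469 ≈ 3946.6)
(M + 4162)*(15616 - 27355) = (9035591704/2289469 + 4162)*(15616 - 27355) = (18564361682/2289469)*(-11739) = -2394802656978/25159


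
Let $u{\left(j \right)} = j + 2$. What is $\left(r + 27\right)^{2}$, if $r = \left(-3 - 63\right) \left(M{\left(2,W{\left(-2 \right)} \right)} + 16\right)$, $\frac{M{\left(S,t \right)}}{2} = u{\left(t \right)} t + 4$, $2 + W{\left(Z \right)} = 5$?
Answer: $12510369$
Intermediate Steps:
$W{\left(Z \right)} = 3$ ($W{\left(Z \right)} = -2 + 5 = 3$)
$u{\left(j \right)} = 2 + j$
$M{\left(S,t \right)} = 8 + 2 t \left(2 + t\right)$ ($M{\left(S,t \right)} = 2 \left(\left(2 + t\right) t + 4\right) = 2 \left(t \left(2 + t\right) + 4\right) = 2 \left(4 + t \left(2 + t\right)\right) = 8 + 2 t \left(2 + t\right)$)
$r = -3564$ ($r = \left(-3 - 63\right) \left(\left(8 + 2 \cdot 3 \left(2 + 3\right)\right) + 16\right) = - 66 \left(\left(8 + 2 \cdot 3 \cdot 5\right) + 16\right) = - 66 \left(\left(8 + 30\right) + 16\right) = - 66 \left(38 + 16\right) = \left(-66\right) 54 = -3564$)
$\left(r + 27\right)^{2} = \left(-3564 + 27\right)^{2} = \left(-3537\right)^{2} = 12510369$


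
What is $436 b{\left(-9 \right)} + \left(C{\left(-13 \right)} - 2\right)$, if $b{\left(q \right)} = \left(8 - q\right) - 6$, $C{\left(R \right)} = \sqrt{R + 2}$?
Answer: $4794 + i \sqrt{11} \approx 4794.0 + 3.3166 i$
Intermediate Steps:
$C{\left(R \right)} = \sqrt{2 + R}$
$b{\left(q \right)} = 2 - q$
$436 b{\left(-9 \right)} + \left(C{\left(-13 \right)} - 2\right) = 436 \left(2 - -9\right) + \left(\sqrt{2 - 13} - 2\right) = 436 \left(2 + 9\right) - \left(2 - \sqrt{-11}\right) = 436 \cdot 11 - \left(2 - i \sqrt{11}\right) = 4796 - \left(2 - i \sqrt{11}\right) = 4794 + i \sqrt{11}$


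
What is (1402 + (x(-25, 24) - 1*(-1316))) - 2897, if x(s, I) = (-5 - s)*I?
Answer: 301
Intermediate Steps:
x(s, I) = I*(-5 - s)
(1402 + (x(-25, 24) - 1*(-1316))) - 2897 = (1402 + (-1*24*(5 - 25) - 1*(-1316))) - 2897 = (1402 + (-1*24*(-20) + 1316)) - 2897 = (1402 + (480 + 1316)) - 2897 = (1402 + 1796) - 2897 = 3198 - 2897 = 301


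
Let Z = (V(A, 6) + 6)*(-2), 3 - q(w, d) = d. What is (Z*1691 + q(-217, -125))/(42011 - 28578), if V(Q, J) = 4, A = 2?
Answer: -33692/13433 ≈ -2.5082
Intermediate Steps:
q(w, d) = 3 - d
Z = -20 (Z = (4 + 6)*(-2) = 10*(-2) = -20)
(Z*1691 + q(-217, -125))/(42011 - 28578) = (-20*1691 + (3 - 1*(-125)))/(42011 - 28578) = (-33820 + (3 + 125))/13433 = (-33820 + 128)*(1/13433) = -33692*1/13433 = -33692/13433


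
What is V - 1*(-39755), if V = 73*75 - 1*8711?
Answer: 36519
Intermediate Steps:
V = -3236 (V = 5475 - 8711 = -3236)
V - 1*(-39755) = -3236 - 1*(-39755) = -3236 + 39755 = 36519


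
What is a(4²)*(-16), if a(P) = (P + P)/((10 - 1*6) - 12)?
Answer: 64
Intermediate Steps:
a(P) = -P/4 (a(P) = (2*P)/((10 - 6) - 12) = (2*P)/(4 - 12) = (2*P)/(-8) = (2*P)*(-⅛) = -P/4)
a(4²)*(-16) = -¼*4²*(-16) = -¼*16*(-16) = -4*(-16) = 64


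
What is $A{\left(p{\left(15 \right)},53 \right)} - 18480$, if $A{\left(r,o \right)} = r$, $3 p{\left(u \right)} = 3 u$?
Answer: $-18465$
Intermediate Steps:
$p{\left(u \right)} = u$ ($p{\left(u \right)} = \frac{3 u}{3} = u$)
$A{\left(p{\left(15 \right)},53 \right)} - 18480 = 15 - 18480 = -18465$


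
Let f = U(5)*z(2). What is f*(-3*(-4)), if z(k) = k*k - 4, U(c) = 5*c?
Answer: 0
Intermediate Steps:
z(k) = -4 + k² (z(k) = k² - 4 = -4 + k²)
f = 0 (f = (5*5)*(-4 + 2²) = 25*(-4 + 4) = 25*0 = 0)
f*(-3*(-4)) = 0*(-3*(-4)) = 0*12 = 0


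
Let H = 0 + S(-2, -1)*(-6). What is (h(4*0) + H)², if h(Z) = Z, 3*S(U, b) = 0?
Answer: 0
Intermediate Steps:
S(U, b) = 0 (S(U, b) = (⅓)*0 = 0)
H = 0 (H = 0 + 0*(-6) = 0 + 0 = 0)
(h(4*0) + H)² = (4*0 + 0)² = (0 + 0)² = 0² = 0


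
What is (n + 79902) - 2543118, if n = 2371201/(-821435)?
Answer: -2023374206161/821435 ≈ -2.4632e+6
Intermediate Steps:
n = -2371201/821435 (n = 2371201*(-1/821435) = -2371201/821435 ≈ -2.8867)
(n + 79902) - 2543118 = (-2371201/821435 + 79902) - 2543118 = 65631928169/821435 - 2543118 = -2023374206161/821435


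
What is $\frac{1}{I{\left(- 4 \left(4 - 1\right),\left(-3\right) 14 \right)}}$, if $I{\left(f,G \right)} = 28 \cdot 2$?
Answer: $\frac{1}{56} \approx 0.017857$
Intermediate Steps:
$I{\left(f,G \right)} = 56$
$\frac{1}{I{\left(- 4 \left(4 - 1\right),\left(-3\right) 14 \right)}} = \frac{1}{56}$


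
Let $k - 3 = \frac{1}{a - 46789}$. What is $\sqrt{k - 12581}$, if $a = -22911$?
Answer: $\frac{i \sqrt{611050560897}}{6970} \approx 112.15 i$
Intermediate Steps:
$k = \frac{209099}{69700}$ ($k = 3 + \frac{1}{-22911 - 46789} = 3 + \frac{1}{-69700} = 3 - \frac{1}{69700} = \frac{209099}{69700} \approx 3.0$)
$\sqrt{k - 12581} = \sqrt{\frac{209099}{69700} - 12581} = \sqrt{- \frac{876686601}{69700}} = \frac{i \sqrt{611050560897}}{6970}$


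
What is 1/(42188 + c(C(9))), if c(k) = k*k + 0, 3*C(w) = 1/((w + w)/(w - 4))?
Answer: 2916/123020233 ≈ 2.3703e-5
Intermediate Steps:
C(w) = (-4 + w)/(6*w) (C(w) = 1/(3*(((w + w)/(w - 4)))) = 1/(3*(((2*w)/(-4 + w)))) = 1/(3*((2*w/(-4 + w)))) = ((-4 + w)/(2*w))/3 = (-4 + w)/(6*w))
c(k) = k² (c(k) = k² + 0 = k²)
1/(42188 + c(C(9))) = 1/(42188 + ((⅙)*(-4 + 9)/9)²) = 1/(42188 + ((⅙)*(⅑)*5)²) = 1/(42188 + (5/54)²) = 1/(42188 + 25/2916) = 1/(123020233/2916) = 2916/123020233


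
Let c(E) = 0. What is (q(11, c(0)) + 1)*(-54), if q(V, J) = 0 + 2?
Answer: -162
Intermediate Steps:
q(V, J) = 2
(q(11, c(0)) + 1)*(-54) = (2 + 1)*(-54) = 3*(-54) = -162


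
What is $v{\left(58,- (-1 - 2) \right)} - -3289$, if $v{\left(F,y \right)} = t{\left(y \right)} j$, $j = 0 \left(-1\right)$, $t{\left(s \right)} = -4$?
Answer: $3289$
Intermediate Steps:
$j = 0$
$v{\left(F,y \right)} = 0$ ($v{\left(F,y \right)} = \left(-4\right) 0 = 0$)
$v{\left(58,- (-1 - 2) \right)} - -3289 = 0 - -3289 = 0 + 3289 = 3289$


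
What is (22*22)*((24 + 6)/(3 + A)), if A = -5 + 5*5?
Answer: 14520/23 ≈ 631.30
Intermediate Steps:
A = 20 (A = -5 + 25 = 20)
(22*22)*((24 + 6)/(3 + A)) = (22*22)*((24 + 6)/(3 + 20)) = 484*(30/23) = 14520/23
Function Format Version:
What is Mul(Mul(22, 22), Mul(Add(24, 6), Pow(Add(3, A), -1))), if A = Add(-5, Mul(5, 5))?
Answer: Rational(14520, 23) ≈ 631.30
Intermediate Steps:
A = 20 (A = Add(-5, 25) = 20)
Mul(Mul(22, 22), Mul(Add(24, 6), Pow(Add(3, A), -1))) = Mul(Mul(22, 22), Mul(Add(24, 6), Pow(Add(3, 20), -1))) = Mul(484, Mul(30, Pow(23, -1))) = Mul(484, Mul(30, Rational(1, 23))) = Mul(484, Rational(30, 23)) = Rational(14520, 23)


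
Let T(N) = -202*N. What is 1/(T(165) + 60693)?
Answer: 1/27363 ≈ 3.6546e-5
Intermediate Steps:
1/(T(165) + 60693) = 1/(-202*165 + 60693) = 1/(-33330 + 60693) = 1/27363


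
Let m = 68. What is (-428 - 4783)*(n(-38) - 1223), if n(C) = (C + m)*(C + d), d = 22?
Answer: 8874333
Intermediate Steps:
n(C) = (22 + C)*(68 + C) (n(C) = (C + 68)*(C + 22) = (68 + C)*(22 + C) = (22 + C)*(68 + C))
(-428 - 4783)*(n(-38) - 1223) = (-428 - 4783)*((1496 + (-38)² + 90*(-38)) - 1223) = -5211*((1496 + 1444 - 3420) - 1223) = -5211*(-480 - 1223) = -5211*(-1703) = 8874333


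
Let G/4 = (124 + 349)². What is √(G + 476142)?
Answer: √1371058 ≈ 1170.9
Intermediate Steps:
G = 894916 (G = 4*(124 + 349)² = 4*473² = 4*223729 = 894916)
√(G + 476142) = √(894916 + 476142) = √1371058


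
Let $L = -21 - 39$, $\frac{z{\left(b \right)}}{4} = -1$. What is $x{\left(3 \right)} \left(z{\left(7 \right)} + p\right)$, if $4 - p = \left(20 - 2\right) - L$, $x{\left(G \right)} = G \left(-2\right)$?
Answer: $468$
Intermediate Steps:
$x{\left(G \right)} = - 2 G$
$z{\left(b \right)} = -4$ ($z{\left(b \right)} = 4 \left(-1\right) = -4$)
$L = -60$ ($L = -21 - 39 = -60$)
$p = -74$ ($p = 4 - \left(\left(20 - 2\right) - -60\right) = 4 - \left(18 + 60\right) = 4 - 78 = -74$)
$x{\left(3 \right)} \left(z{\left(7 \right)} + p\right) = \left(-2\right) 3 \left(-4 - 74\right) = \left(-6\right) \left(-78\right) = 468$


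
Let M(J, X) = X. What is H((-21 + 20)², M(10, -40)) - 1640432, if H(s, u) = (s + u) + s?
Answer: -1640470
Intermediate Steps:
H(s, u) = u + 2*s
H((-21 + 20)², M(10, -40)) - 1640432 = (-40 + 2*(-21 + 20)²) - 1640432 = (-40 + 2*(-1)²) - 1640432 = (-40 + 2*1) - 1640432 = (-40 + 2) - 1640432 = -38 - 1640432 = -1640470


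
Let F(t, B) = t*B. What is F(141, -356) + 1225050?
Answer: 1174854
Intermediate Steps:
F(t, B) = B*t
F(141, -356) + 1225050 = -356*141 + 1225050 = -50196 + 1225050 = 1174854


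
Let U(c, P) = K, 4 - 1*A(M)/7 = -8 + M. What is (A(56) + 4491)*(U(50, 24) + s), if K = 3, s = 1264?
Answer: 5299861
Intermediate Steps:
A(M) = 84 - 7*M (A(M) = 28 - 7*(-8 + M) = 28 + (56 - 7*M) = 84 - 7*M)
U(c, P) = 3
(A(56) + 4491)*(U(50, 24) + s) = ((84 - 7*56) + 4491)*(3 + 1264) = ((84 - 392) + 4491)*1267 = (-308 + 4491)*1267 = 4183*1267 = 5299861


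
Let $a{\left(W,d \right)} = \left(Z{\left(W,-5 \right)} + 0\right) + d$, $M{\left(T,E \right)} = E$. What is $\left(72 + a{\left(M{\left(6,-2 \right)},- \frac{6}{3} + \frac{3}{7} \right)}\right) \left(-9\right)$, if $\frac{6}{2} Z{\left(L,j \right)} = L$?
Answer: $- \frac{4395}{7} \approx -627.86$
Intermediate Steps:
$Z{\left(L,j \right)} = \frac{L}{3}$
$a{\left(W,d \right)} = d + \frac{W}{3}$ ($a{\left(W,d \right)} = \left(\frac{W}{3} + 0\right) + d = \frac{W}{3} + d = d + \frac{W}{3}$)
$\left(72 + a{\left(M{\left(6,-2 \right)},- \frac{6}{3} + \frac{3}{7} \right)}\right) \left(-9\right) = \left(72 + \left(\left(- \frac{6}{3} + \frac{3}{7}\right) + \frac{1}{3} \left(-2\right)\right)\right) \left(-9\right) = \left(72 + \left(\left(\left(-6\right) \frac{1}{3} + 3 \cdot \frac{1}{7}\right) - \frac{2}{3}\right)\right) \left(-9\right) = \left(72 + \left(\left(-2 + \frac{3}{7}\right) - \frac{2}{3}\right)\right) \left(-9\right) = \left(72 - \frac{47}{21}\right) \left(-9\right) = \frac{1465}{21} \left(-9\right) = - \frac{4395}{7}$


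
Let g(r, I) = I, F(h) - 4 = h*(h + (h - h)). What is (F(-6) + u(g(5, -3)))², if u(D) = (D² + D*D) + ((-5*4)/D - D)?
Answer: 41209/9 ≈ 4578.8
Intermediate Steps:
F(h) = 4 + h² (F(h) = 4 + h*(h + (h - h)) = 4 + h*(h + 0) = 4 + h*h = 4 + h²)
u(D) = -D - 20/D + 2*D² (u(D) = (D² + D²) + (-20/D - D) = 2*D² + (-D - 20/D) = -D - 20/D + 2*D²)
(F(-6) + u(g(5, -3)))² = ((4 + (-6)²) + (-1*(-3) - 20/(-3) + 2*(-3)²))² = ((4 + 36) + (3 - 20*(-⅓) + 2*9))² = (40 + (3 + 20/3 + 18))² = (40 + 83/3)² = (203/3)² = 41209/9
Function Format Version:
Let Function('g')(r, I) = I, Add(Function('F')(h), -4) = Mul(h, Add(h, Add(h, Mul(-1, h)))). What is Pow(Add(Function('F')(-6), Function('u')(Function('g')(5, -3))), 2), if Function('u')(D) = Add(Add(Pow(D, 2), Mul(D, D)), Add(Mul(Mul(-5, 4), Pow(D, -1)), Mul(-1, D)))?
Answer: Rational(41209, 9) ≈ 4578.8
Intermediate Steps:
Function('F')(h) = Add(4, Pow(h, 2)) (Function('F')(h) = Add(4, Mul(h, Add(h, Add(h, Mul(-1, h))))) = Add(4, Mul(h, Add(h, 0))) = Add(4, Mul(h, h)) = Add(4, Pow(h, 2)))
Function('u')(D) = Add(Mul(-1, D), Mul(-20, Pow(D, -1)), Mul(2, Pow(D, 2))) (Function('u')(D) = Add(Add(Pow(D, 2), Pow(D, 2)), Add(Mul(-20, Pow(D, -1)), Mul(-1, D))) = Add(Mul(2, Pow(D, 2)), Add(Mul(-1, D), Mul(-20, Pow(D, -1)))) = Add(Mul(-1, D), Mul(-20, Pow(D, -1)), Mul(2, Pow(D, 2))))
Pow(Add(Function('F')(-6), Function('u')(Function('g')(5, -3))), 2) = Pow(Add(Add(4, Pow(-6, 2)), Add(Mul(-1, -3), Mul(-20, Pow(-3, -1)), Mul(2, Pow(-3, 2)))), 2) = Pow(Add(Add(4, 36), Add(3, Mul(-20, Rational(-1, 3)), Mul(2, 9))), 2) = Pow(Add(40, Add(3, Rational(20, 3), 18)), 2) = Pow(Add(40, Rational(83, 3)), 2) = Pow(Rational(203, 3), 2) = Rational(41209, 9)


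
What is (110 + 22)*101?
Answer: 13332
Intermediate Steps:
(110 + 22)*101 = 132*101 = 13332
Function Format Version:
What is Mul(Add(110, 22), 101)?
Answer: 13332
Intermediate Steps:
Mul(Add(110, 22), 101) = Mul(132, 101) = 13332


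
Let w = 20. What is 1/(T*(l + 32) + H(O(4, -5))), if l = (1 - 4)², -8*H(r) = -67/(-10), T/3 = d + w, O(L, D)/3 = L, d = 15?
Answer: 80/344333 ≈ 0.00023233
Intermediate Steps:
O(L, D) = 3*L
T = 105 (T = 3*(15 + 20) = 3*35 = 105)
H(r) = -67/80 (H(r) = -(-67)/(8*(-10)) = -(-67)*(-1)/(8*10) = -⅛*67/10 = -67/80)
l = 9 (l = (-3)² = 9)
1/(T*(l + 32) + H(O(4, -5))) = 1/(105*(9 + 32) - 67/80) = 1/(105*41 - 67/80) = 1/(4305 - 67/80) = 1/(344333/80) = 80/344333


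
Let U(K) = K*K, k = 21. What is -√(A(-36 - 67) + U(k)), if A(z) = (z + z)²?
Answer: -√42877 ≈ -207.07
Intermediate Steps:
U(K) = K²
A(z) = 4*z² (A(z) = (2*z)² = 4*z²)
-√(A(-36 - 67) + U(k)) = -√(4*(-36 - 67)² + 21²) = -√(4*(-103)² + 441) = -√(4*10609 + 441) = -√(42436 + 441) = -√42877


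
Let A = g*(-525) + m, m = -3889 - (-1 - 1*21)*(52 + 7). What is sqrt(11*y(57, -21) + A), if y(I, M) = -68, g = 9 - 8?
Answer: 2*I*sqrt(966) ≈ 62.161*I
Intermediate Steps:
g = 1
m = -2591 (m = -3889 - (-1 - 21)*59 = -3889 - (-22)*59 = -3889 - 1*(-1298) = -3889 + 1298 = -2591)
A = -3116 (A = 1*(-525) - 2591 = -525 - 2591 = -3116)
sqrt(11*y(57, -21) + A) = sqrt(11*(-68) - 3116) = sqrt(-748 - 3116) = sqrt(-3864) = 2*I*sqrt(966)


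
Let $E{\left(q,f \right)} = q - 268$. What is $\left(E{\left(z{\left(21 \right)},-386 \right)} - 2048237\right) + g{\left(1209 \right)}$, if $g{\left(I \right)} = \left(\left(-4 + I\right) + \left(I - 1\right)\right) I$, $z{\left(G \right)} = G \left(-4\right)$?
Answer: $868728$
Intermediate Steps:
$z{\left(G \right)} = - 4 G$
$E{\left(q,f \right)} = -268 + q$ ($E{\left(q,f \right)} = q - 268 = -268 + q$)
$g{\left(I \right)} = I \left(-5 + 2 I\right)$ ($g{\left(I \right)} = \left(\left(-4 + I\right) + \left(-1 + I\right)\right) I = \left(-5 + 2 I\right) I = I \left(-5 + 2 I\right)$)
$\left(E{\left(z{\left(21 \right)},-386 \right)} - 2048237\right) + g{\left(1209 \right)} = \left(\left(-268 - 84\right) - 2048237\right) + 1209 \left(-5 + 2 \cdot 1209\right) = \left(\left(-268 - 84\right) - 2048237\right) + 1209 \left(-5 + 2418\right) = \left(-352 - 2048237\right) + 1209 \cdot 2413 = -2048589 + 2917317 = 868728$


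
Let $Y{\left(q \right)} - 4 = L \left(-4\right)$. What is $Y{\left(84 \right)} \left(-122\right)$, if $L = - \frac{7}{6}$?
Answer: $- \frac{3172}{3} \approx -1057.3$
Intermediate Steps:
$L = - \frac{7}{6}$ ($L = \left(-7\right) \frac{1}{6} = - \frac{7}{6} \approx -1.1667$)
$Y{\left(q \right)} = \frac{26}{3}$ ($Y{\left(q \right)} = 4 - - \frac{14}{3} = 4 + \frac{14}{3} = \frac{26}{3}$)
$Y{\left(84 \right)} \left(-122\right) = \frac{26}{3} \left(-122\right) = - \frac{3172}{3}$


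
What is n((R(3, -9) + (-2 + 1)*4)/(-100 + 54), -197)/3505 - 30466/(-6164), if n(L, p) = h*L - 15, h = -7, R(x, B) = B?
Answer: 26669669/5401205 ≈ 4.9377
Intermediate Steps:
n(L, p) = -15 - 7*L (n(L, p) = -7*L - 15 = -15 - 7*L)
n((R(3, -9) + (-2 + 1)*4)/(-100 + 54), -197)/3505 - 30466/(-6164) = (-15 - 7*(-9 + (-2 + 1)*4)/(-100 + 54))/3505 - 30466/(-6164) = (-15 - 7*(-9 - 1*4)/(-46))*(1/3505) - 30466*(-1/6164) = (-15 - 7*(-9 - 4)*(-1)/46)*(1/3505) + 15233/3082 = (-15 - (-91)*(-1)/46)*(1/3505) + 15233/3082 = (-15 - 7*13/46)*(1/3505) + 15233/3082 = (-15 - 91/46)*(1/3505) + 15233/3082 = -781/46*1/3505 + 15233/3082 = -781/161230 + 15233/3082 = 26669669/5401205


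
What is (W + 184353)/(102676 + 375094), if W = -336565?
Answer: -76106/238885 ≈ -0.31859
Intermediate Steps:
(W + 184353)/(102676 + 375094) = (-336565 + 184353)/(102676 + 375094) = -152212/477770 = -152212*1/477770 = -76106/238885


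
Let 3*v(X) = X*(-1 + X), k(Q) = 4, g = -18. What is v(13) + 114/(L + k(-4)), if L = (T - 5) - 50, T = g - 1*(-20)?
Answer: 2434/49 ≈ 49.673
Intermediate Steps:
v(X) = X*(-1 + X)/3 (v(X) = (X*(-1 + X))/3 = X*(-1 + X)/3)
T = 2 (T = -18 - 1*(-20) = -18 + 20 = 2)
L = -53 (L = (2 - 5) - 50 = -3 - 50 = -53)
v(13) + 114/(L + k(-4)) = (⅓)*13*(-1 + 13) + 114/(-53 + 4) = (⅓)*13*12 + 114/(-49) = 52 - 1/49*114 = 52 - 114/49 = 2434/49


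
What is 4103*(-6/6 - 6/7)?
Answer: -53339/7 ≈ -7619.9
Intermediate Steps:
4103*(-6/6 - 6/7) = 4103*(-6*1/6 - 6*1/7) = 4103*(-1 - 6/7) = 4103*(-13/7) = -53339/7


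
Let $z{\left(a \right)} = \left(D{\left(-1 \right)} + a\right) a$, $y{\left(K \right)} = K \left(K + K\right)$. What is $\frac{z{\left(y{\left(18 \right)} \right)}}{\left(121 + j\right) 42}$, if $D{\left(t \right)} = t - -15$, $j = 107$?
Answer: $\frac{5958}{133} \approx 44.797$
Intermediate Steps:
$y{\left(K \right)} = 2 K^{2}$ ($y{\left(K \right)} = K 2 K = 2 K^{2}$)
$D{\left(t \right)} = 15 + t$ ($D{\left(t \right)} = t + 15 = 15 + t$)
$z{\left(a \right)} = a \left(14 + a\right)$ ($z{\left(a \right)} = \left(\left(15 - 1\right) + a\right) a = \left(14 + a\right) a = a \left(14 + a\right)$)
$\frac{z{\left(y{\left(18 \right)} \right)}}{\left(121 + j\right) 42} = \frac{2 \cdot 18^{2} \left(14 + 2 \cdot 18^{2}\right)}{\left(121 + 107\right) 42} = \frac{2 \cdot 324 \left(14 + 2 \cdot 324\right)}{228 \cdot 42} = \frac{648 \left(14 + 648\right)}{9576} = 648 \cdot 662 \cdot \frac{1}{9576} = 428976 \cdot \frac{1}{9576} = \frac{5958}{133}$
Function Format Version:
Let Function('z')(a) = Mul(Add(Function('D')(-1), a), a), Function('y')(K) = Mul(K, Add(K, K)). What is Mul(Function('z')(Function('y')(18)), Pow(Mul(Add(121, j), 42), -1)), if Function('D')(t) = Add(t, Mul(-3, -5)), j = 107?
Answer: Rational(5958, 133) ≈ 44.797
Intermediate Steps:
Function('y')(K) = Mul(2, Pow(K, 2)) (Function('y')(K) = Mul(K, Mul(2, K)) = Mul(2, Pow(K, 2)))
Function('D')(t) = Add(15, t) (Function('D')(t) = Add(t, 15) = Add(15, t))
Function('z')(a) = Mul(a, Add(14, a)) (Function('z')(a) = Mul(Add(Add(15, -1), a), a) = Mul(Add(14, a), a) = Mul(a, Add(14, a)))
Mul(Function('z')(Function('y')(18)), Pow(Mul(Add(121, j), 42), -1)) = Mul(Mul(Mul(2, Pow(18, 2)), Add(14, Mul(2, Pow(18, 2)))), Pow(Mul(Add(121, 107), 42), -1)) = Mul(Mul(Mul(2, 324), Add(14, Mul(2, 324))), Pow(Mul(228, 42), -1)) = Mul(Mul(648, Add(14, 648)), Pow(9576, -1)) = Mul(Mul(648, 662), Rational(1, 9576)) = Mul(428976, Rational(1, 9576)) = Rational(5958, 133)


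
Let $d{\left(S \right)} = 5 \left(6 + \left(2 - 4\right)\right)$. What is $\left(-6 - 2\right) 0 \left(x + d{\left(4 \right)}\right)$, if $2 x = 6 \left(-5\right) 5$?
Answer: $0$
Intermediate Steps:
$d{\left(S \right)} = 20$ ($d{\left(S \right)} = 5 \left(6 + \left(2 - 4\right)\right) = 5 \left(6 - 2\right) = 5 \cdot 4 = 20$)
$x = -75$ ($x = \frac{6 \left(-5\right) 5}{2} = \frac{\left(-30\right) 5}{2} = \frac{1}{2} \left(-150\right) = -75$)
$\left(-6 - 2\right) 0 \left(x + d{\left(4 \right)}\right) = \left(-6 - 2\right) 0 \left(-75 + 20\right) = \left(-8\right) 0 \left(-55\right) = 0 \left(-55\right) = 0$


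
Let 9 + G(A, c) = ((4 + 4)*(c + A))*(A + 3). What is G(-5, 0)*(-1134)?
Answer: -80514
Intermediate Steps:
G(A, c) = -9 + (3 + A)*(8*A + 8*c) (G(A, c) = -9 + ((4 + 4)*(c + A))*(A + 3) = -9 + (8*(A + c))*(3 + A) = -9 + (8*A + 8*c)*(3 + A) = -9 + (3 + A)*(8*A + 8*c))
G(-5, 0)*(-1134) = (-9 + 8*(-5)**2 + 24*(-5) + 24*0 + 8*(-5)*0)*(-1134) = (-9 + 8*25 - 120 + 0 + 0)*(-1134) = (-9 + 200 - 120 + 0 + 0)*(-1134) = 71*(-1134) = -80514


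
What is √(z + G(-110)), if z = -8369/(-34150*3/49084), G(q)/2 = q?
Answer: √397756998402/10245 ≈ 61.560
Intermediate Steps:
G(q) = 2*q
z = 205391998/51225 (z = -8369/((-102450*1/49084)) = -8369/(-51225/24542) = -8369*(-24542/51225) = 205391998/51225 ≈ 4009.6)
√(z + G(-110)) = √(205391998/51225 + 2*(-110)) = √(205391998/51225 - 220) = √(194122498/51225) = √397756998402/10245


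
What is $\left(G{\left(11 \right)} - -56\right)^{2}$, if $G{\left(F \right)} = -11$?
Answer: $2025$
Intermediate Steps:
$\left(G{\left(11 \right)} - -56\right)^{2} = \left(-11 - -56\right)^{2} = \left(-11 + 56\right)^{2} = 45^{2} = 2025$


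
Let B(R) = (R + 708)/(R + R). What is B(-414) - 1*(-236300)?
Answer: 32609351/138 ≈ 2.3630e+5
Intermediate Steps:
B(R) = (708 + R)/(2*R) (B(R) = (708 + R)/((2*R)) = (708 + R)*(1/(2*R)) = (708 + R)/(2*R))
B(-414) - 1*(-236300) = (1/2)*(708 - 414)/(-414) - 1*(-236300) = (1/2)*(-1/414)*294 + 236300 = -49/138 + 236300 = 32609351/138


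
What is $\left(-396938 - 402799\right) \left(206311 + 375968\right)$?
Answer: $-465670060623$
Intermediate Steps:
$\left(-396938 - 402799\right) \left(206311 + 375968\right) = \left(-799737\right) 582279 = -465670060623$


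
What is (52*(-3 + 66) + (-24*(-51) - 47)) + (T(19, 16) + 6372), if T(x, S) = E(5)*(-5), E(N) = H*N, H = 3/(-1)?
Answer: 10900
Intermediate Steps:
H = -3 (H = 3*(-1) = -3)
E(N) = -3*N
T(x, S) = 75 (T(x, S) = -3*5*(-5) = -15*(-5) = 75)
(52*(-3 + 66) + (-24*(-51) - 47)) + (T(19, 16) + 6372) = (52*(-3 + 66) + (-24*(-51) - 47)) + (75 + 6372) = (52*63 + (1224 - 47)) + 6447 = (3276 + 1177) + 6447 = 4453 + 6447 = 10900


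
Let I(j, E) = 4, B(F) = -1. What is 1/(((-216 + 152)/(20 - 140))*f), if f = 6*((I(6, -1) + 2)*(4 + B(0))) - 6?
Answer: 5/272 ≈ 0.018382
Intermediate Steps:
f = 102 (f = 6*((4 + 2)*(4 - 1)) - 6 = 6*(6*3) - 6 = 6*18 - 6 = 108 - 6 = 102)
1/(((-216 + 152)/(20 - 140))*f) = 1/(((-216 + 152)/(20 - 140))*102) = 1/(-64/(-120)*102) = 1/(-64*(-1/120)*102) = 1/((8/15)*102) = 1/(272/5) = 5/272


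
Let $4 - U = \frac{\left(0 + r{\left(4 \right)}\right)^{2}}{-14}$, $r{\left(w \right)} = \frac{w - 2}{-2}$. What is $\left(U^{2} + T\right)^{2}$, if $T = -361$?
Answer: $\frac{4557195049}{38416} \approx 1.1863 \cdot 10^{5}$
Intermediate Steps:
$r{\left(w \right)} = 1 - \frac{w}{2}$ ($r{\left(w \right)} = \left(-2 + w\right) \left(- \frac{1}{2}\right) = 1 - \frac{w}{2}$)
$U = \frac{57}{14}$ ($U = 4 - \frac{\left(0 + \left(1 - 2\right)\right)^{2}}{-14} = 4 - \left(0 + \left(1 - 2\right)\right)^{2} \left(- \frac{1}{14}\right) = 4 - \left(0 - 1\right)^{2} \left(- \frac{1}{14}\right) = 4 - \left(-1\right)^{2} \left(- \frac{1}{14}\right) = 4 - 1 \left(- \frac{1}{14}\right) = 4 - - \frac{1}{14} = 4 + \frac{1}{14} = \frac{57}{14} \approx 4.0714$)
$\left(U^{2} + T\right)^{2} = \left(\left(\frac{57}{14}\right)^{2} - 361\right)^{2} = \left(\frac{3249}{196} - 361\right)^{2} = \left(- \frac{67507}{196}\right)^{2} = \frac{4557195049}{38416}$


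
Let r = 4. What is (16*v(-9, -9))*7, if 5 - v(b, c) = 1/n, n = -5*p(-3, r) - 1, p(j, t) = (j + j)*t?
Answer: 9504/17 ≈ 559.06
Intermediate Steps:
p(j, t) = 2*j*t (p(j, t) = (2*j)*t = 2*j*t)
n = 119 (n = -10*(-3)*4 - 1 = -5*(-24) - 1 = 120 - 1 = 119)
v(b, c) = 594/119 (v(b, c) = 5 - 1/119 = 594/119)
(16*v(-9, -9))*7 = (16*(594/119))*7 = (9504/119)*7 = 9504/17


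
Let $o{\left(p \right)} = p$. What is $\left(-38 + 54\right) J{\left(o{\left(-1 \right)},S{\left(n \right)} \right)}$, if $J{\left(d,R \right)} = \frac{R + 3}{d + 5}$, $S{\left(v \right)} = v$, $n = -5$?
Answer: $-8$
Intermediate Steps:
$J{\left(d,R \right)} = \frac{3 + R}{5 + d}$
$\left(-38 + 54\right) J{\left(o{\left(-1 \right)},S{\left(n \right)} \right)} = \left(-38 + 54\right) \frac{3 - 5}{5 - 1} = 16 \cdot \frac{1}{4} \left(-2\right) = 16 \left(- \frac{1}{2}\right) = -8$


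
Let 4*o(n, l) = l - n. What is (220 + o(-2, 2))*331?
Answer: 73151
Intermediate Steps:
o(n, l) = -n/4 + l/4 (o(n, l) = (l - n)/4 = -n/4 + l/4)
(220 + o(-2, 2))*331 = (220 + (-¼*(-2) + (¼)*2))*331 = (220 + (½ + ½))*331 = (220 + 1)*331 = 221*331 = 73151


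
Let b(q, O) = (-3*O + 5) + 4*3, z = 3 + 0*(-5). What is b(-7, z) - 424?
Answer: -416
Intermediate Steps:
z = 3 (z = 3 + 0 = 3)
b(q, O) = 17 - 3*O (b(q, O) = (5 - 3*O) + 12 = 17 - 3*O)
b(-7, z) - 424 = (17 - 3*3) - 424 = (17 - 9) - 424 = 8 - 424 = -416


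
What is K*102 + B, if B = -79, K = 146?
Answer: 14813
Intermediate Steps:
K*102 + B = 146*102 - 79 = 14892 - 79 = 14813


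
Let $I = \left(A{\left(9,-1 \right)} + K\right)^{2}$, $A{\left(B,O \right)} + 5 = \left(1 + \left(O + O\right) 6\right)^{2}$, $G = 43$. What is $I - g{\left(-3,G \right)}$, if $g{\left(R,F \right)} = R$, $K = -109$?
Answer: $52$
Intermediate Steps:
$A{\left(B,O \right)} = -5 + \left(1 + 12 O\right)^{2}$ ($A{\left(B,O \right)} = -5 + \left(1 + \left(O + O\right) 6\right)^{2} = -5 + \left(1 + 2 O 6\right)^{2} = -5 + \left(1 + 12 O\right)^{2}$)
$I = 49$ ($I = \left(\left(-5 + \left(1 + 12 \left(-1\right)\right)^{2}\right) - 109\right)^{2} = \left(\left(-5 + \left(1 - 12\right)^{2}\right) - 109\right)^{2} = \left(\left(-5 + \left(-11\right)^{2}\right) - 109\right)^{2} = \left(\left(-5 + 121\right) - 109\right)^{2} = \left(116 - 109\right)^{2} = 7^{2} = 49$)
$I - g{\left(-3,G \right)} = 49 - -3 = 49 + 3 = 52$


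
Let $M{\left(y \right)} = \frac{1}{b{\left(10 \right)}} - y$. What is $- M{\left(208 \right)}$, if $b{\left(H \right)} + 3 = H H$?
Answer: $\frac{20175}{97} \approx 207.99$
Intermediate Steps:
$b{\left(H \right)} = -3 + H^{2}$ ($b{\left(H \right)} = -3 + H H = -3 + H^{2}$)
$M{\left(y \right)} = \frac{1}{97} - y$ ($M{\left(y \right)} = \frac{1}{-3 + 10^{2}} - y = \frac{1}{-3 + 100} - y = \frac{1}{97} - y$)
$- M{\left(208 \right)} = - (\frac{1}{97} - 208) = \left(-1\right) \left(- \frac{20175}{97}\right) = \frac{20175}{97}$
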